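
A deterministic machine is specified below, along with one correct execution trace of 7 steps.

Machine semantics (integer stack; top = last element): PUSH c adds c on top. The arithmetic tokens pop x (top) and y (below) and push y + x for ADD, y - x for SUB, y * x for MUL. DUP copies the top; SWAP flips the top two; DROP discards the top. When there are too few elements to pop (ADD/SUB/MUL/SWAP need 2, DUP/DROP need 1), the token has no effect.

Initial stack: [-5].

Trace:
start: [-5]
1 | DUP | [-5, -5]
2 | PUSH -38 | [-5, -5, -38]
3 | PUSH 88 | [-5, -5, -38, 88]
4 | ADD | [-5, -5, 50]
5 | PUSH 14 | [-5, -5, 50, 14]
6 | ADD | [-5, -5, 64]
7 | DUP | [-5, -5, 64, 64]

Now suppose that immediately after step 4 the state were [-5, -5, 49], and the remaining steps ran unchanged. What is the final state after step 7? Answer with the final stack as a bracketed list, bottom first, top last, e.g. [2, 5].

state after step 4 := [-5, -5, 49]
5 | PUSH 14 | [-5, -5, 49, 14]
6 | ADD | [-5, -5, 63]
7 | DUP | [-5, -5, 63, 63]

[-5, -5, 63, 63]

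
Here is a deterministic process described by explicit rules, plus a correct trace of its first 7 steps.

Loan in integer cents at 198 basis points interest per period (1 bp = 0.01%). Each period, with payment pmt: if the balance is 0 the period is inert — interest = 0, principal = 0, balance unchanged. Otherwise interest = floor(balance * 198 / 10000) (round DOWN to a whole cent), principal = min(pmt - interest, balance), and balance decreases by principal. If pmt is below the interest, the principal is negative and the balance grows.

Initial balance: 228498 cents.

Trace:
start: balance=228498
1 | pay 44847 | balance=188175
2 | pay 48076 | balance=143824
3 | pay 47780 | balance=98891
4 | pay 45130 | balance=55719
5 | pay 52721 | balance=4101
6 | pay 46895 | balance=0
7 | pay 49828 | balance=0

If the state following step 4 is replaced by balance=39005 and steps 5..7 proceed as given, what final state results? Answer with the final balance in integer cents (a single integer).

0

state after step 4 := balance=39005
5 | pay 52721 | balance=0
6 | pay 46895 | balance=0
7 | pay 49828 | balance=0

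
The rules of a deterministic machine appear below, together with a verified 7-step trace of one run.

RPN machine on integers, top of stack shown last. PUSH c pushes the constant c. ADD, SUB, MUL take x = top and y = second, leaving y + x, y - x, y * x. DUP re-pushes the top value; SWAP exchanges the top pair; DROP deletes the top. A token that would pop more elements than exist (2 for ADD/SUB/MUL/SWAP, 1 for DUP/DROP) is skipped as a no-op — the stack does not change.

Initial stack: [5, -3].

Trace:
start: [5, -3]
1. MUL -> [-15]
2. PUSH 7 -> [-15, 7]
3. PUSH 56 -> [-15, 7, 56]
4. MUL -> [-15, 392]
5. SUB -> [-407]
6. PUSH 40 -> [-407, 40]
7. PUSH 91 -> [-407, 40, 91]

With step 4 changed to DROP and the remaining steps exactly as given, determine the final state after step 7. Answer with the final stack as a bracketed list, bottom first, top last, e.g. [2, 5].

[-22, 40, 91]

(re-executing from step 4 with the substitution; state before step 4: [-15, 7, 56])
4. DROP -> [-15, 7]
5. SUB -> [-22]
6. PUSH 40 -> [-22, 40]
7. PUSH 91 -> [-22, 40, 91]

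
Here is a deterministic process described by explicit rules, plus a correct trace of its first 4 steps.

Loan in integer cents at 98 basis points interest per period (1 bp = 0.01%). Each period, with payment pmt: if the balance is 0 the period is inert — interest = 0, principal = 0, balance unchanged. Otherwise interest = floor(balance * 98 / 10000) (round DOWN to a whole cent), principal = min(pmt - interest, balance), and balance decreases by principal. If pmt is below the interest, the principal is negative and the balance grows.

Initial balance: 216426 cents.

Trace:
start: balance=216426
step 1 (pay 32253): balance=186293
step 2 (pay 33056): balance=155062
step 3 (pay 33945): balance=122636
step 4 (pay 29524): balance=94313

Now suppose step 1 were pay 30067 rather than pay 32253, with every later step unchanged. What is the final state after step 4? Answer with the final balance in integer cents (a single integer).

(re-executing from step 1 with the substitution; state before step 1: balance=216426)
step 1 (pay 30067): balance=188479
step 2 (pay 33056): balance=157270
step 3 (pay 33945): balance=124866
step 4 (pay 29524): balance=96565

96565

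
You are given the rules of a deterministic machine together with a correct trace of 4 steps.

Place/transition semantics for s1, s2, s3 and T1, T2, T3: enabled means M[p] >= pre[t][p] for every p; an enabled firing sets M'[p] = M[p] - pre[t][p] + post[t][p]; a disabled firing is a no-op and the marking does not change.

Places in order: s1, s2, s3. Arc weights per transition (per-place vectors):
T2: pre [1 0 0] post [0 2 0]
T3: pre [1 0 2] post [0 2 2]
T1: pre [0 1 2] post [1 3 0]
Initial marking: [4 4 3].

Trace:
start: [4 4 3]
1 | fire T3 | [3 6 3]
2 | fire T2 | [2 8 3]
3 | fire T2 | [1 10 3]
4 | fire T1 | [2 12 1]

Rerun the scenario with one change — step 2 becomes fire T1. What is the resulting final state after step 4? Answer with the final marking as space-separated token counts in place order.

3 10 1

(re-executing from step 2 with the substitution; state before step 2: [3 6 3])
2 | fire T1 | [4 8 1]
3 | fire T2 | [3 10 1]
4 | fire T1 | [3 10 1]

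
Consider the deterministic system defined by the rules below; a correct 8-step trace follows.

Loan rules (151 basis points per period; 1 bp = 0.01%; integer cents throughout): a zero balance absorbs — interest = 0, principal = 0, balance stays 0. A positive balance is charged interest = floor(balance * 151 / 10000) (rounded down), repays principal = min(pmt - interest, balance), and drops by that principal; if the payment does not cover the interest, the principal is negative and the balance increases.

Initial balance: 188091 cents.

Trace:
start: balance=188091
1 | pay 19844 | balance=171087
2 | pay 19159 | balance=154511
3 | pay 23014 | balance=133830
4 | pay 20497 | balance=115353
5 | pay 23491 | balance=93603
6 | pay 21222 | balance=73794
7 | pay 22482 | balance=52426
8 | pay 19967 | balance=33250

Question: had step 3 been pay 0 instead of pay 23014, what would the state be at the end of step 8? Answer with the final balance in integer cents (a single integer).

58055

(re-executing from step 3 with the substitution; state before step 3: balance=154511)
3 | pay 0 | balance=156844
4 | pay 20497 | balance=138715
5 | pay 23491 | balance=117318
6 | pay 21222 | balance=97867
7 | pay 22482 | balance=76862
8 | pay 19967 | balance=58055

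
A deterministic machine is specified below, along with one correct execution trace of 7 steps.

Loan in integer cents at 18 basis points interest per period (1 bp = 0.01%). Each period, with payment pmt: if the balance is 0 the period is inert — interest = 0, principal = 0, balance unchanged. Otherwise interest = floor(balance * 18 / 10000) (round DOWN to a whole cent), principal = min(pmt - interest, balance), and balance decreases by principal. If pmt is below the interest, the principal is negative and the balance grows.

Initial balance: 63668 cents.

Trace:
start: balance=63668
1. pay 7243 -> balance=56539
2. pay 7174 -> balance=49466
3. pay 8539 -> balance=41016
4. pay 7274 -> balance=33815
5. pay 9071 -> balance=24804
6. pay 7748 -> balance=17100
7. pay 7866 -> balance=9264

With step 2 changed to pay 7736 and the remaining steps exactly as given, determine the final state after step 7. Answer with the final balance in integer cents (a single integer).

8697

(re-executing from step 2 with the substitution; state before step 2: balance=56539)
2. pay 7736 -> balance=48904
3. pay 8539 -> balance=40453
4. pay 7274 -> balance=33251
5. pay 9071 -> balance=24239
6. pay 7748 -> balance=16534
7. pay 7866 -> balance=8697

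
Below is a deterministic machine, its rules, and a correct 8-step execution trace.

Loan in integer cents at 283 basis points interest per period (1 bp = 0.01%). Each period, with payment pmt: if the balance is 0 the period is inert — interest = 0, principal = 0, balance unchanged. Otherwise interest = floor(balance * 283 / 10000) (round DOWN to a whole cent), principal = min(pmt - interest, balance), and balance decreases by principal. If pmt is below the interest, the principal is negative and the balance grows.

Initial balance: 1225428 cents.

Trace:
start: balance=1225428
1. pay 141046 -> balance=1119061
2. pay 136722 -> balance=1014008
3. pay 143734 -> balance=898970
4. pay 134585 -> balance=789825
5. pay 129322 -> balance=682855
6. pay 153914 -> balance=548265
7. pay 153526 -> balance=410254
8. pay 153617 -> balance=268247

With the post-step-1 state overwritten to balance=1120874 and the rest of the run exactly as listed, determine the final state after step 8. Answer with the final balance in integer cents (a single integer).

state after step 1 := balance=1120874
2. pay 136722 -> balance=1015872
3. pay 143734 -> balance=900887
4. pay 134585 -> balance=791797
5. pay 129322 -> balance=684882
6. pay 153914 -> balance=550350
7. pay 153526 -> balance=412398
8. pay 153617 -> balance=270451

270451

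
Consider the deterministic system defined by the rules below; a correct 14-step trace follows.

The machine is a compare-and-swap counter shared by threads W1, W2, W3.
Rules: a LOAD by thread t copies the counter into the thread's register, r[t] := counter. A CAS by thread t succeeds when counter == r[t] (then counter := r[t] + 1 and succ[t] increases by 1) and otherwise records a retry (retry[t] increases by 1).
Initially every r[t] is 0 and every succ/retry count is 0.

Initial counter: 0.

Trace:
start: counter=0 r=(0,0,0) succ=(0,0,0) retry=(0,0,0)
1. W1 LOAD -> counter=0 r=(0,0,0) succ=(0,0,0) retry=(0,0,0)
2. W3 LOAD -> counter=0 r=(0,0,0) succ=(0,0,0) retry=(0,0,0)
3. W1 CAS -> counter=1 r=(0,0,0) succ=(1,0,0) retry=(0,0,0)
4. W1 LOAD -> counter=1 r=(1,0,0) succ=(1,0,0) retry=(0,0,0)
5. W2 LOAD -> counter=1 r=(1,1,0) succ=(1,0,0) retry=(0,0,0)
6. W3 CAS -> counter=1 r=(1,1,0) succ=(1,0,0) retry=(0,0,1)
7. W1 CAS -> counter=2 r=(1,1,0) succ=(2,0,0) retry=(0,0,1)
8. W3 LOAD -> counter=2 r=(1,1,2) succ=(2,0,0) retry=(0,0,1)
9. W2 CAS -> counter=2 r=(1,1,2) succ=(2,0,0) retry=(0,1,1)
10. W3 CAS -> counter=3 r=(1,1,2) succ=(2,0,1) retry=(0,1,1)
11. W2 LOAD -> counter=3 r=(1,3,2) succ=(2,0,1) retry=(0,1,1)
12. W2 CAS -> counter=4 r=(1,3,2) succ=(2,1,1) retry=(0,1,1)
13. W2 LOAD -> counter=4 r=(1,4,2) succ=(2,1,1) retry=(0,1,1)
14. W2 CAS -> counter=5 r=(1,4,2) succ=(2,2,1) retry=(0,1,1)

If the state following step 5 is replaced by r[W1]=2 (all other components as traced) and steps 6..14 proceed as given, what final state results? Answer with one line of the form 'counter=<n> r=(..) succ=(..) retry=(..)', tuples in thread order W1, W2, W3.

counter=4 r=(2,3,1) succ=(1,3,0) retry=(1,0,2)

state after step 5 := counter=1 r=(2,1,0) succ=(1,0,0) retry=(0,0,0)
6. W3 CAS -> counter=1 r=(2,1,0) succ=(1,0,0) retry=(0,0,1)
7. W1 CAS -> counter=1 r=(2,1,0) succ=(1,0,0) retry=(1,0,1)
8. W3 LOAD -> counter=1 r=(2,1,1) succ=(1,0,0) retry=(1,0,1)
9. W2 CAS -> counter=2 r=(2,1,1) succ=(1,1,0) retry=(1,0,1)
10. W3 CAS -> counter=2 r=(2,1,1) succ=(1,1,0) retry=(1,0,2)
11. W2 LOAD -> counter=2 r=(2,2,1) succ=(1,1,0) retry=(1,0,2)
12. W2 CAS -> counter=3 r=(2,2,1) succ=(1,2,0) retry=(1,0,2)
13. W2 LOAD -> counter=3 r=(2,3,1) succ=(1,2,0) retry=(1,0,2)
14. W2 CAS -> counter=4 r=(2,3,1) succ=(1,3,0) retry=(1,0,2)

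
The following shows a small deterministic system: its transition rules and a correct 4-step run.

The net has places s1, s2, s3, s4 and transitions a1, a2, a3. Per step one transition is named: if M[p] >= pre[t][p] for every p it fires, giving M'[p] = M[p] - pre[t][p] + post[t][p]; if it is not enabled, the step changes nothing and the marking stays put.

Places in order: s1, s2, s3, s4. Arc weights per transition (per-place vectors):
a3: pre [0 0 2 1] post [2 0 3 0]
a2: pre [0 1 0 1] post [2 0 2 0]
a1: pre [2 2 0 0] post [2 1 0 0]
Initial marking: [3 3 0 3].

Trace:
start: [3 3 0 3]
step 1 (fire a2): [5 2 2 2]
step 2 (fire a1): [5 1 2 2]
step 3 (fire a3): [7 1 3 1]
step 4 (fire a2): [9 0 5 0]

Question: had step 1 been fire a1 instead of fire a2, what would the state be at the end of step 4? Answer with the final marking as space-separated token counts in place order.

(re-executing from step 1 with the substitution; state before step 1: [3 3 0 3])
step 1 (fire a1): [3 2 0 3]
step 2 (fire a1): [3 1 0 3]
step 3 (fire a3): [3 1 0 3]
step 4 (fire a2): [5 0 2 2]

5 0 2 2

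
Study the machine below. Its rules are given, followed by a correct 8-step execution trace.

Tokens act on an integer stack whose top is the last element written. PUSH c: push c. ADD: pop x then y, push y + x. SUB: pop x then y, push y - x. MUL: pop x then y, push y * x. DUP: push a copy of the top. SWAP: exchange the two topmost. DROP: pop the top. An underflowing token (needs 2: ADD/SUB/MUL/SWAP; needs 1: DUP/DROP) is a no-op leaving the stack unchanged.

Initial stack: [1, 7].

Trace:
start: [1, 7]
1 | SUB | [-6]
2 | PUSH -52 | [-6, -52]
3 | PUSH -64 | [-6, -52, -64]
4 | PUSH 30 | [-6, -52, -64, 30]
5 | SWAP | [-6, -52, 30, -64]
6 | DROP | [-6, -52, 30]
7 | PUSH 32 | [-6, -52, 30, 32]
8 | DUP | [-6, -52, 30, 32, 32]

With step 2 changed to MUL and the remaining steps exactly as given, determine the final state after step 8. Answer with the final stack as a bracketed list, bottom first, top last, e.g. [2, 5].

(re-executing from step 2 with the substitution; state before step 2: [-6])
2 | MUL | [-6]
3 | PUSH -64 | [-6, -64]
4 | PUSH 30 | [-6, -64, 30]
5 | SWAP | [-6, 30, -64]
6 | DROP | [-6, 30]
7 | PUSH 32 | [-6, 30, 32]
8 | DUP | [-6, 30, 32, 32]

[-6, 30, 32, 32]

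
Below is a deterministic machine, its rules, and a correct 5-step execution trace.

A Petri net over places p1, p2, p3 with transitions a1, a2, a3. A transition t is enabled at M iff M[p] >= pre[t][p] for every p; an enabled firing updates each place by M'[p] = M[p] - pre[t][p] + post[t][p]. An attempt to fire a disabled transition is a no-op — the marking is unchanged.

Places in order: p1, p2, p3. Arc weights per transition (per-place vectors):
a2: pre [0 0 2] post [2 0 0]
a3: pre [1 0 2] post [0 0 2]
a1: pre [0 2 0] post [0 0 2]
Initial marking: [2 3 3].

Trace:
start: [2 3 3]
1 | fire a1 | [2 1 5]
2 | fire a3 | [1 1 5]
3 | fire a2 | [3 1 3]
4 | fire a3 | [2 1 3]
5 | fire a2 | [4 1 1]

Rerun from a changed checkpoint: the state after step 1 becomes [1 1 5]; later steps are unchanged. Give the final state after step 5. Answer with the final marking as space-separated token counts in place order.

3 1 1

state after step 1 := [1 1 5]
2 | fire a3 | [0 1 5]
3 | fire a2 | [2 1 3]
4 | fire a3 | [1 1 3]
5 | fire a2 | [3 1 1]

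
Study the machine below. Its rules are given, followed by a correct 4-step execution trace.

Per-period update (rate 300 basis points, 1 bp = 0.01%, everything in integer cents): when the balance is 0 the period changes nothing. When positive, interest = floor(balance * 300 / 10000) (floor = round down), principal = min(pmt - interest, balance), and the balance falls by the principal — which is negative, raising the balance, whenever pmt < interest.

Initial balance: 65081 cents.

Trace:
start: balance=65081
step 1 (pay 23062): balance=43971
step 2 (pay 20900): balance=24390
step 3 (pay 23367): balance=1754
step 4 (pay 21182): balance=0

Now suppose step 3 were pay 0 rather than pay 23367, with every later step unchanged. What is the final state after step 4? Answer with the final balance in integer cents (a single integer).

(re-executing from step 3 with the substitution; state before step 3: balance=24390)
step 3 (pay 0): balance=25121
step 4 (pay 21182): balance=4692

4692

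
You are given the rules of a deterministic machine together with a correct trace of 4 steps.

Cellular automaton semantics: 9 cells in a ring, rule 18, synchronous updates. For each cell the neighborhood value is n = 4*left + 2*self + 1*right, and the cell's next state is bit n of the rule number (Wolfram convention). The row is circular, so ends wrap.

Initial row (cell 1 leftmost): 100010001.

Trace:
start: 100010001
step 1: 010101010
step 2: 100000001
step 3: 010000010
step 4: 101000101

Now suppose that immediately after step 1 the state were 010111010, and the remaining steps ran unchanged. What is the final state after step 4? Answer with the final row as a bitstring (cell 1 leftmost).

state after step 1 := 010111010
step 2: 100000001
step 3: 010000010
step 4: 101000101

101000101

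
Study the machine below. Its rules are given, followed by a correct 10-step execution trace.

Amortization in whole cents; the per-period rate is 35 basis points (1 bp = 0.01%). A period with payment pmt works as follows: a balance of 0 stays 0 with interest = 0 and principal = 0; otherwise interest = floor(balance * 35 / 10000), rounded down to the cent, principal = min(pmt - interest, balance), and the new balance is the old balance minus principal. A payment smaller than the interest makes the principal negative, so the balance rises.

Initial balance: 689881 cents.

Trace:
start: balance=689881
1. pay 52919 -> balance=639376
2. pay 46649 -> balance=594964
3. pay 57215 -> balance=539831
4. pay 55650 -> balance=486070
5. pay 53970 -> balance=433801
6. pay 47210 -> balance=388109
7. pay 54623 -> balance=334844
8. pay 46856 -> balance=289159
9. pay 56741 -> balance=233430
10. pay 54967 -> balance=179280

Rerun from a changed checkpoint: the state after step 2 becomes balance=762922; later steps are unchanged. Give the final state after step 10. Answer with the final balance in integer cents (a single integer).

351999

state after step 2 := balance=762922
3. pay 57215 -> balance=708377
4. pay 55650 -> balance=655206
5. pay 53970 -> balance=603529
6. pay 47210 -> balance=558431
7. pay 54623 -> balance=505762
8. pay 46856 -> balance=460676
9. pay 56741 -> balance=405547
10. pay 54967 -> balance=351999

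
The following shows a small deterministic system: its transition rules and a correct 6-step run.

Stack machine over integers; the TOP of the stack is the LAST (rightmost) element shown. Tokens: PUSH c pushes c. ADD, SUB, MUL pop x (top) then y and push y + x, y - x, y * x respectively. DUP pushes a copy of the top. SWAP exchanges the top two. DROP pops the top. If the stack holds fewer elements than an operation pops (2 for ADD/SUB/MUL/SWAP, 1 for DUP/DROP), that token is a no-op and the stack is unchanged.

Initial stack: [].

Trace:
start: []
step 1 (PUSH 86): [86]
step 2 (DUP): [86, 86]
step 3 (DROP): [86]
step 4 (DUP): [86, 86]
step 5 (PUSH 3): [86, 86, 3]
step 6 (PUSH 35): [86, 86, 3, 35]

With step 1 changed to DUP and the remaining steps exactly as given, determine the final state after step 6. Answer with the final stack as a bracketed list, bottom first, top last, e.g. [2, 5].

[3, 35]

(re-executing from step 1 with the substitution; state before step 1: [])
step 1 (DUP): []
step 2 (DUP): []
step 3 (DROP): []
step 4 (DUP): []
step 5 (PUSH 3): [3]
step 6 (PUSH 35): [3, 35]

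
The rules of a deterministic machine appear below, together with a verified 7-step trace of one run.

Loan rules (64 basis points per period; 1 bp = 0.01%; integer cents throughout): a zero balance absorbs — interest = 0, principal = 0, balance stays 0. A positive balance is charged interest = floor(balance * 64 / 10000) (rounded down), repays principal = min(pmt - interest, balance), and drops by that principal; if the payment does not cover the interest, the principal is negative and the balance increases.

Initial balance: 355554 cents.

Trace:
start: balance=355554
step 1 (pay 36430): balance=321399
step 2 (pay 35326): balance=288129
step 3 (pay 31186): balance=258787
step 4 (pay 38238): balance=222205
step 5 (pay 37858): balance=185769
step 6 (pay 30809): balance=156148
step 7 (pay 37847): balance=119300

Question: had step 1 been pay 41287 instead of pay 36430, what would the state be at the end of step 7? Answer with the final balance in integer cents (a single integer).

(re-executing from step 1 with the substitution; state before step 1: balance=355554)
step 1 (pay 41287): balance=316542
step 2 (pay 35326): balance=283241
step 3 (pay 31186): balance=253867
step 4 (pay 38238): balance=217253
step 5 (pay 37858): balance=180785
step 6 (pay 30809): balance=151133
step 7 (pay 37847): balance=114253

114253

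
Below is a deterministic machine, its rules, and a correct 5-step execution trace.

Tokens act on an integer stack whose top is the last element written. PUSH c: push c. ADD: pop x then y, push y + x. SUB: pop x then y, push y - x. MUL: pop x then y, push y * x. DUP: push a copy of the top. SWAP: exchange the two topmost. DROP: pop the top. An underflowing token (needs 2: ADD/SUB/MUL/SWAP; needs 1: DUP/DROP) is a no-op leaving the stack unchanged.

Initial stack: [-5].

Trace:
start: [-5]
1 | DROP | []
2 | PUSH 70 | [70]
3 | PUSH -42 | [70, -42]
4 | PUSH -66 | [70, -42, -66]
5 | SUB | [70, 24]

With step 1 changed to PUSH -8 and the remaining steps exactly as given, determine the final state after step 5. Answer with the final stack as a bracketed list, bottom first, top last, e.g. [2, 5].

(re-executing from step 1 with the substitution; state before step 1: [-5])
1 | PUSH -8 | [-5, -8]
2 | PUSH 70 | [-5, -8, 70]
3 | PUSH -42 | [-5, -8, 70, -42]
4 | PUSH -66 | [-5, -8, 70, -42, -66]
5 | SUB | [-5, -8, 70, 24]

[-5, -8, 70, 24]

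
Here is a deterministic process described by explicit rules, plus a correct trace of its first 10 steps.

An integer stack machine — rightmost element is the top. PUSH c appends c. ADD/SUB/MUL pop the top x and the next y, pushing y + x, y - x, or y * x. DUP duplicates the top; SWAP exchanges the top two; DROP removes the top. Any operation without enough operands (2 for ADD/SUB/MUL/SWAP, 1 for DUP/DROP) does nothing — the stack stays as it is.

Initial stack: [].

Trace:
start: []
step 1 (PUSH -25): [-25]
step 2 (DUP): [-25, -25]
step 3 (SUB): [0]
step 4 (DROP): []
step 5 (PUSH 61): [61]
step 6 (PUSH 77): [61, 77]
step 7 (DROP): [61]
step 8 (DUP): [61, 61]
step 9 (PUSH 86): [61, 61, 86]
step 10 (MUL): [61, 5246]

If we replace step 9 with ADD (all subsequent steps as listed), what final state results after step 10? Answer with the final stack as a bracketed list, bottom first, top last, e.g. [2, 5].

(re-executing from step 9 with the substitution; state before step 9: [61, 61])
step 9 (ADD): [122]
step 10 (MUL): [122]

[122]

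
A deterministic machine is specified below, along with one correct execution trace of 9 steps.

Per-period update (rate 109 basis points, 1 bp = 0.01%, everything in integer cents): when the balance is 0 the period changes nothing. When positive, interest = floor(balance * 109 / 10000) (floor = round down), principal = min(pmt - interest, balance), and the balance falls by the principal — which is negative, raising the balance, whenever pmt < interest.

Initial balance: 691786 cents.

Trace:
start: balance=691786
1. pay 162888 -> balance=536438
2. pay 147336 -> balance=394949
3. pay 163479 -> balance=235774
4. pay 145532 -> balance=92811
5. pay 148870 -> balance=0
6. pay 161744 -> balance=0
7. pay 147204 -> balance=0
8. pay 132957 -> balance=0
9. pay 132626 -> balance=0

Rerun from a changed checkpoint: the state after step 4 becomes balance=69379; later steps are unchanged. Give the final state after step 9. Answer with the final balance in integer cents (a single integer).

0

state after step 4 := balance=69379
5. pay 148870 -> balance=0
6. pay 161744 -> balance=0
7. pay 147204 -> balance=0
8. pay 132957 -> balance=0
9. pay 132626 -> balance=0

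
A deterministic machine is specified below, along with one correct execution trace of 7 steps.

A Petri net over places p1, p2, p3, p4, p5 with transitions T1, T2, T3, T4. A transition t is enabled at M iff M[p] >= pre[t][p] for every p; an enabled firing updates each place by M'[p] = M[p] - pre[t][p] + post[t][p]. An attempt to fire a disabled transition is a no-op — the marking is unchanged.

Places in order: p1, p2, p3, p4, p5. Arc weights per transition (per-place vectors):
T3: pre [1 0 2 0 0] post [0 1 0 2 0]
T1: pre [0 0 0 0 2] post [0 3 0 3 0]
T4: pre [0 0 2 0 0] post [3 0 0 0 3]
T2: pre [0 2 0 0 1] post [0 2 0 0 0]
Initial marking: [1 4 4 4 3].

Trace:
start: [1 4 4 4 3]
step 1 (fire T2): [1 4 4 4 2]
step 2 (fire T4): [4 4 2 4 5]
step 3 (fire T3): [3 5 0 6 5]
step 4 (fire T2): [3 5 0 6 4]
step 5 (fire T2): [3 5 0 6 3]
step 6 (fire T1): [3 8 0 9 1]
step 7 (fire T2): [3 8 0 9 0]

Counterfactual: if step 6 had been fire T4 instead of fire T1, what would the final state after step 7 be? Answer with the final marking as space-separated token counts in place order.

(re-executing from step 6 with the substitution; state before step 6: [3 5 0 6 3])
step 6 (fire T4): [3 5 0 6 3]
step 7 (fire T2): [3 5 0 6 2]

3 5 0 6 2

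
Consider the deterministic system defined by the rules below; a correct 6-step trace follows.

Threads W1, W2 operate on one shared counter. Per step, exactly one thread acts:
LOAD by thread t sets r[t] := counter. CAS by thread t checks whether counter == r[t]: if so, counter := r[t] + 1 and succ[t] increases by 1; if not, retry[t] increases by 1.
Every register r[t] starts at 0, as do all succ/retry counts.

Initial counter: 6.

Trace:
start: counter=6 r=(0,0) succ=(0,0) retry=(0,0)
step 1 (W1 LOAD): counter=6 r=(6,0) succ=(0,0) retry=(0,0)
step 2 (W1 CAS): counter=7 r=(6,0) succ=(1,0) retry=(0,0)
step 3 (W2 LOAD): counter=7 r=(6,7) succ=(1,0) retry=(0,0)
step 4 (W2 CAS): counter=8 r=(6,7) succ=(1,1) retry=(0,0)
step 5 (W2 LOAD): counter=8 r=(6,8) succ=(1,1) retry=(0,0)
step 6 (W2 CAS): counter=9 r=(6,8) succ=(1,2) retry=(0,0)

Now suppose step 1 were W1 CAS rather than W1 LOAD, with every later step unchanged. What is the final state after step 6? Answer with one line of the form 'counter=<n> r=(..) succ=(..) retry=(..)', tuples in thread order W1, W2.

counter=8 r=(0,7) succ=(0,2) retry=(2,0)

(re-executing from step 1 with the substitution; state before step 1: counter=6 r=(0,0) succ=(0,0) retry=(0,0))
step 1 (W1 CAS): counter=6 r=(0,0) succ=(0,0) retry=(1,0)
step 2 (W1 CAS): counter=6 r=(0,0) succ=(0,0) retry=(2,0)
step 3 (W2 LOAD): counter=6 r=(0,6) succ=(0,0) retry=(2,0)
step 4 (W2 CAS): counter=7 r=(0,6) succ=(0,1) retry=(2,0)
step 5 (W2 LOAD): counter=7 r=(0,7) succ=(0,1) retry=(2,0)
step 6 (W2 CAS): counter=8 r=(0,7) succ=(0,2) retry=(2,0)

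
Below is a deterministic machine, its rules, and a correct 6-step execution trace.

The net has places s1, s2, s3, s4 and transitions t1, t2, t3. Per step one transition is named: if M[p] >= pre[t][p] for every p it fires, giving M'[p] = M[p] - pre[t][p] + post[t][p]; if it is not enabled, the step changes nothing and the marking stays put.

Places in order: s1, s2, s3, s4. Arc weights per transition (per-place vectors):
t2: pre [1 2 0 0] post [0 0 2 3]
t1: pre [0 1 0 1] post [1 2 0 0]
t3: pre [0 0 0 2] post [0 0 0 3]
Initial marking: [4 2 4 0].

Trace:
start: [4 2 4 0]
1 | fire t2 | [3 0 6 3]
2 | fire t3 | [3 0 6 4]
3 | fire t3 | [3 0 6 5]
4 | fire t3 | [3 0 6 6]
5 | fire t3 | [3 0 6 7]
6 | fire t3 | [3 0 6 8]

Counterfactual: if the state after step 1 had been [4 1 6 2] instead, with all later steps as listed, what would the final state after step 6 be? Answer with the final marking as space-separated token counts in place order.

4 1 6 7

state after step 1 := [4 1 6 2]
2 | fire t3 | [4 1 6 3]
3 | fire t3 | [4 1 6 4]
4 | fire t3 | [4 1 6 5]
5 | fire t3 | [4 1 6 6]
6 | fire t3 | [4 1 6 7]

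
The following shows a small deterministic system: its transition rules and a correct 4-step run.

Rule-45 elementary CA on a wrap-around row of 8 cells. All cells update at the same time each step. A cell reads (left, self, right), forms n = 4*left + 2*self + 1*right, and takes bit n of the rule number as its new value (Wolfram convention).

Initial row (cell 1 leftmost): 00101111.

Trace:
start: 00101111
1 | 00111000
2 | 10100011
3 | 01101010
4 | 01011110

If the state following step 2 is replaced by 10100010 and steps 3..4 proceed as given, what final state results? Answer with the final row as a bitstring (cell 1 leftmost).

state after step 2 := 10100010
3 | 11101011
4 | 00011110

00011110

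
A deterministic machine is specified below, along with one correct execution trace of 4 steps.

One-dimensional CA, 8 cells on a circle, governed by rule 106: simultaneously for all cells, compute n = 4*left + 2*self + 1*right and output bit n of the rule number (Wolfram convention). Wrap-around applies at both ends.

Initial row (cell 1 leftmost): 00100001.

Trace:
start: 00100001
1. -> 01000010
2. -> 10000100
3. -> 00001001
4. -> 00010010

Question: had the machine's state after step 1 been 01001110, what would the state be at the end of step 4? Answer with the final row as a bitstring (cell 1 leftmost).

state after step 1 := 01001110
2. -> 10011010
3. -> 00111101
4. -> 01100110

01100110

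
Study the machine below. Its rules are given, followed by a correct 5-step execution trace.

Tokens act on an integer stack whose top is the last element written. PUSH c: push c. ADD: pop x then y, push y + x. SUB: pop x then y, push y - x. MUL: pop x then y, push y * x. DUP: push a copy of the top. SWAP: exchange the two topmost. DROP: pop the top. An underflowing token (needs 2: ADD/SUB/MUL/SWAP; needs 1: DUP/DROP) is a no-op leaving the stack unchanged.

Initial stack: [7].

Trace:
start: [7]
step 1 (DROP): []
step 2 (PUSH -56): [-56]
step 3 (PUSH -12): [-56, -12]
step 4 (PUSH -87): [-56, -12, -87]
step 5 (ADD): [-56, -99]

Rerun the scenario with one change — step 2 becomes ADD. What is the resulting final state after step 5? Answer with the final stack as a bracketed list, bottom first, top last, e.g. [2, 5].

[-99]

(re-executing from step 2 with the substitution; state before step 2: [])
step 2 (ADD): []
step 3 (PUSH -12): [-12]
step 4 (PUSH -87): [-12, -87]
step 5 (ADD): [-99]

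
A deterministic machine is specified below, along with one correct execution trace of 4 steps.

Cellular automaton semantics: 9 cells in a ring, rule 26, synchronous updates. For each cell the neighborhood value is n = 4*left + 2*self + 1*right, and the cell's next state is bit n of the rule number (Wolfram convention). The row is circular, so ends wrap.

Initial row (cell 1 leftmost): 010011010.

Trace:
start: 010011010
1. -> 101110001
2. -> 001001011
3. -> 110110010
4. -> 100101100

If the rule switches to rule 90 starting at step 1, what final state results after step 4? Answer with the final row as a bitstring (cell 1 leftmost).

011101101

(re-executing steps 1..4 under rule 90; state before step 1: 010011010)
1. -> 101111001
2. -> 101001111
3. -> 100111000
4. -> 011101101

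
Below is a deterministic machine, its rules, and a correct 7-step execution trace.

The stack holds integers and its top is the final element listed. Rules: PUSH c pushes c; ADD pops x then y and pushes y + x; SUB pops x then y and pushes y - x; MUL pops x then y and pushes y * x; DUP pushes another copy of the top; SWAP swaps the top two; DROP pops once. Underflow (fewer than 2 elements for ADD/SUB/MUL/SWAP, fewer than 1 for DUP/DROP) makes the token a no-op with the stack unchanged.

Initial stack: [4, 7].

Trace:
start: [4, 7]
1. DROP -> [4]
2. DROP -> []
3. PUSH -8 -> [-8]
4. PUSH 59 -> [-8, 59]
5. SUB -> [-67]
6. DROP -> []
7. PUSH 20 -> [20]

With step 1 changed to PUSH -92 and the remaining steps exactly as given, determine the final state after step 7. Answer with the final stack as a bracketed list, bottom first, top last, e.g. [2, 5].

(re-executing from step 1 with the substitution; state before step 1: [4, 7])
1. PUSH -92 -> [4, 7, -92]
2. DROP -> [4, 7]
3. PUSH -8 -> [4, 7, -8]
4. PUSH 59 -> [4, 7, -8, 59]
5. SUB -> [4, 7, -67]
6. DROP -> [4, 7]
7. PUSH 20 -> [4, 7, 20]

[4, 7, 20]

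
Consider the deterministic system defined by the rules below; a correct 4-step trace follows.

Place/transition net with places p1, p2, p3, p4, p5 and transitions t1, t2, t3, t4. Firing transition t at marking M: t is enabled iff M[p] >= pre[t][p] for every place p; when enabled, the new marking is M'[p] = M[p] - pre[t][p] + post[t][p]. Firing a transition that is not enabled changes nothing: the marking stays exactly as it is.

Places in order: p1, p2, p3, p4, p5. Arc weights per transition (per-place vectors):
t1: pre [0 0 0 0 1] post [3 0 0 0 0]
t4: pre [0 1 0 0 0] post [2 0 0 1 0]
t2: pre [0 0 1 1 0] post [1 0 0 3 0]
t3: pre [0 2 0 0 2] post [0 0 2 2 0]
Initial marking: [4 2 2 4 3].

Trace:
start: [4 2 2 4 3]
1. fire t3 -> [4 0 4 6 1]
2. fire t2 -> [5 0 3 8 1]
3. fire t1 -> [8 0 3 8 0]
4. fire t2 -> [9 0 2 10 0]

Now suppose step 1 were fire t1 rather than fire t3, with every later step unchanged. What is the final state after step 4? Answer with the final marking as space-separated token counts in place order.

(re-executing from step 1 with the substitution; state before step 1: [4 2 2 4 3])
1. fire t1 -> [7 2 2 4 2]
2. fire t2 -> [8 2 1 6 2]
3. fire t1 -> [11 2 1 6 1]
4. fire t2 -> [12 2 0 8 1]

12 2 0 8 1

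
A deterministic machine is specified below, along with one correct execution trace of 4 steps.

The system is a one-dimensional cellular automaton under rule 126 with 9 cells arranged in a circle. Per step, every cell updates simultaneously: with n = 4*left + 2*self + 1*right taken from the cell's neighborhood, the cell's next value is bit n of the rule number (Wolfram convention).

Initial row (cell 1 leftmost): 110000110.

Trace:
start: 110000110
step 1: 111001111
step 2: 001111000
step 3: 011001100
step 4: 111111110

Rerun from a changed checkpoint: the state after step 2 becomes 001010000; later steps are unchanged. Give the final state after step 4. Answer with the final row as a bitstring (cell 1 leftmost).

state after step 2 := 001010000
step 3: 011111000
step 4: 110001100

110001100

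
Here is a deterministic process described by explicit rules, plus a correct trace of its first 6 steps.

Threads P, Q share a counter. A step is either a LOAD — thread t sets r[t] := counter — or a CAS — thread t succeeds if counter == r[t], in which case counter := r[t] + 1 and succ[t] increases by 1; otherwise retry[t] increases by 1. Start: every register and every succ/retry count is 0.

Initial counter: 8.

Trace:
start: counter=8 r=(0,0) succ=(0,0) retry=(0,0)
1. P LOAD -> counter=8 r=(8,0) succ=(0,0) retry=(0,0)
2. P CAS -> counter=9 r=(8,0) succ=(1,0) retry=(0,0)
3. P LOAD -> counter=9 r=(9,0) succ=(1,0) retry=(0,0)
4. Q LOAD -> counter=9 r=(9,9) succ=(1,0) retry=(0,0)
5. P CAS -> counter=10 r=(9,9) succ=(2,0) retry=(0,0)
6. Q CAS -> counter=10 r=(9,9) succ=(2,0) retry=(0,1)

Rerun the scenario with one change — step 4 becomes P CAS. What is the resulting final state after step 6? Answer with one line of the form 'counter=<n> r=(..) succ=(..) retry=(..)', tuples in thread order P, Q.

(re-executing from step 4 with the substitution; state before step 4: counter=9 r=(9,0) succ=(1,0) retry=(0,0))
4. P CAS -> counter=10 r=(9,0) succ=(2,0) retry=(0,0)
5. P CAS -> counter=10 r=(9,0) succ=(2,0) retry=(1,0)
6. Q CAS -> counter=10 r=(9,0) succ=(2,0) retry=(1,1)

counter=10 r=(9,0) succ=(2,0) retry=(1,1)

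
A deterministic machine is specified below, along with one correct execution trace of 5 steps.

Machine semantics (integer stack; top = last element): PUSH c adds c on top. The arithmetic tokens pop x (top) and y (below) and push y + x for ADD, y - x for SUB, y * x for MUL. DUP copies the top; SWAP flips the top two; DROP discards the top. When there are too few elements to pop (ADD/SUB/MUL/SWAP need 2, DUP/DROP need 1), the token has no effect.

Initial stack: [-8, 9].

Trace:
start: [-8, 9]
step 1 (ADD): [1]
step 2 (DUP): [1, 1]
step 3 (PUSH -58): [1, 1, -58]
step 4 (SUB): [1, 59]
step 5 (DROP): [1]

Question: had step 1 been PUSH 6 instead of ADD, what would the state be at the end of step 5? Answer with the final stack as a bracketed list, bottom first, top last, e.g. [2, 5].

[-8, 9, 6]

(re-executing from step 1 with the substitution; state before step 1: [-8, 9])
step 1 (PUSH 6): [-8, 9, 6]
step 2 (DUP): [-8, 9, 6, 6]
step 3 (PUSH -58): [-8, 9, 6, 6, -58]
step 4 (SUB): [-8, 9, 6, 64]
step 5 (DROP): [-8, 9, 6]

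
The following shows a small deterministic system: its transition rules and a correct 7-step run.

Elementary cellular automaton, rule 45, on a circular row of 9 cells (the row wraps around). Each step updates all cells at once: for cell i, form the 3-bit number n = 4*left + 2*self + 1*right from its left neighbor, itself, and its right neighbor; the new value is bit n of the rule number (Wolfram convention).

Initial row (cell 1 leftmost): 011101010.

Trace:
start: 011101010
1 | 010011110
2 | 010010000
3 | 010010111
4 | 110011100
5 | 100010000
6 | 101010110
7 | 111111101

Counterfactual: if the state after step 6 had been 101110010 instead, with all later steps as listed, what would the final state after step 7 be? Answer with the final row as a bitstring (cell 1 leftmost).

state after step 6 := 101110010
7 | 111000011

111000011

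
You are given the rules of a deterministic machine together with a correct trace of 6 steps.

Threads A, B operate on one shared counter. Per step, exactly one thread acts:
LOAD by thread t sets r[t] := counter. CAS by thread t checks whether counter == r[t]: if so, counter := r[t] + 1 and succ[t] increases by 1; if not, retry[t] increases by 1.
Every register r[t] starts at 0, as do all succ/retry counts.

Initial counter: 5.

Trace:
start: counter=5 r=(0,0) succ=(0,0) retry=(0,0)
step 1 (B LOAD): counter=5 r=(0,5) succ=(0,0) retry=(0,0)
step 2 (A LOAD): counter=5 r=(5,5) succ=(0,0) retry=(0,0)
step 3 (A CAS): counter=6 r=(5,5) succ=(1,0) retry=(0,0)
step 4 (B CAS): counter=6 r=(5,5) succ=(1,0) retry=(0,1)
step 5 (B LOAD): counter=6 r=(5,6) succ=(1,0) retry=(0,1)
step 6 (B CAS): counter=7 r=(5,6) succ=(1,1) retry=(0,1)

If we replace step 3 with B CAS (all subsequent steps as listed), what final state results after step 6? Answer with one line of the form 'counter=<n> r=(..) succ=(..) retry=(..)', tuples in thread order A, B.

counter=7 r=(5,6) succ=(0,2) retry=(0,1)

(re-executing from step 3 with the substitution; state before step 3: counter=5 r=(5,5) succ=(0,0) retry=(0,0))
step 3 (B CAS): counter=6 r=(5,5) succ=(0,1) retry=(0,0)
step 4 (B CAS): counter=6 r=(5,5) succ=(0,1) retry=(0,1)
step 5 (B LOAD): counter=6 r=(5,6) succ=(0,1) retry=(0,1)
step 6 (B CAS): counter=7 r=(5,6) succ=(0,2) retry=(0,1)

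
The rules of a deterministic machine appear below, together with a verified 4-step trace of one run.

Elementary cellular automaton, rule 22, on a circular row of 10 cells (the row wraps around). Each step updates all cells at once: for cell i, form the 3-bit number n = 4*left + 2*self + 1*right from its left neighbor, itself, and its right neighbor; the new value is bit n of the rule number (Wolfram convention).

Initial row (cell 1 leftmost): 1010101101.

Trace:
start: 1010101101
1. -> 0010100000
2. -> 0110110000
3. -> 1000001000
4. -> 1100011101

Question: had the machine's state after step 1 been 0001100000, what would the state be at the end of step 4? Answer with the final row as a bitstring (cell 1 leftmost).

1000000100

state after step 1 := 0001100000
2. -> 0010010000
3. -> 0111111000
4. -> 1000000100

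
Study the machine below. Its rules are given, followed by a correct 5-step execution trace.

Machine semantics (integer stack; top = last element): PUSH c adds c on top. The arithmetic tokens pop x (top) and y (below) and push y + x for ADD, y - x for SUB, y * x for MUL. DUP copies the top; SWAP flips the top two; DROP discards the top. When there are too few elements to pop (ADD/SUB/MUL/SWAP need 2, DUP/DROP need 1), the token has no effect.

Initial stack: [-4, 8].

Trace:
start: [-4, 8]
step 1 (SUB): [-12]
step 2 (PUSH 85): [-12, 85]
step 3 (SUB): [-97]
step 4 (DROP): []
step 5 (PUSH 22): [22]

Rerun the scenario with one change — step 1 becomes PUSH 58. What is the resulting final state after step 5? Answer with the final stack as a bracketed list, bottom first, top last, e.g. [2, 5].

[-4, 8, 22]

(re-executing from step 1 with the substitution; state before step 1: [-4, 8])
step 1 (PUSH 58): [-4, 8, 58]
step 2 (PUSH 85): [-4, 8, 58, 85]
step 3 (SUB): [-4, 8, -27]
step 4 (DROP): [-4, 8]
step 5 (PUSH 22): [-4, 8, 22]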